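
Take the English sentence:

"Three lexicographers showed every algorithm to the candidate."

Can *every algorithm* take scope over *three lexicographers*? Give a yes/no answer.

Both DPs are arguments of the same predicate; there is no clause or island boundary between them.
Clause-internal QR can adjoin the lower DP above the subject, yielding the inverse reading.

Yes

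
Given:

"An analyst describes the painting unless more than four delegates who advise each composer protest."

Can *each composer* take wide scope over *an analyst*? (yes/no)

No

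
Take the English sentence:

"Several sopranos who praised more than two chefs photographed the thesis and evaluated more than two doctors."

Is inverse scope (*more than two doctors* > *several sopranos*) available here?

No

The target quantifier *more than two doctors* is part of one conjunct of the coordinate structure (*evaluated more than two doctors*).
The Coordinate Structure Constraint blocks movement (including QR) out of a single conjunct.
*more than two doctors* is confined to the island and cannot take scope over *several sopranos*.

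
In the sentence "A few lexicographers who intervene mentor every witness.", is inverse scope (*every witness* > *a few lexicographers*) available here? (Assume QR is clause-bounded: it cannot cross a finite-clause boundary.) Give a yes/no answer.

Yes

*every witness* is a matrix argument; only *a few lexicographers* is modified by the relative clause *who intervene*, so the RC island is irrelevant to the target quantifier.
Ordinary QR to a clause-peripheral position gives the wide-scope LF for the lower DP.
So *every witness* > *a few lexicographers* is among the available readings.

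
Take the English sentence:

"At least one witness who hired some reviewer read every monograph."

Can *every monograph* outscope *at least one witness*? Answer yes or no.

The RC *who hired some reviewer* is an island, but *every monograph* is not inside it — it is the matrix object, a clausemate of *at least one witness*.
No island intervenes, so both surface and inverse scope are derivable.
So *every monograph* > *at least one witness* is among the available readings.

Yes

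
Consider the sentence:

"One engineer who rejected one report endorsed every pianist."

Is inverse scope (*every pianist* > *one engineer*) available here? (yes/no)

Yes

The relative clause *who rejected one report* modifies *one engineer*, but *every pianist* is not inside that relative clause — it is an argument of the matrix verb.
No island intervenes, so both surface and inverse scope are derivable.
So *every pianist* > *one engineer* is among the available readings.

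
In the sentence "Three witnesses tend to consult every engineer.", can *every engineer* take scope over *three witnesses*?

Raising constructions are monoclausal for scope purposes; *every engineer* is not separated from *three witnesses* by any island.
Ordinary QR to a clause-peripheral position gives the wide-scope LF for the lower DP.
The sentence is scopally ambiguous between *three witnesses* > *every engineer* and *every engineer* > *three witnesses*.

Yes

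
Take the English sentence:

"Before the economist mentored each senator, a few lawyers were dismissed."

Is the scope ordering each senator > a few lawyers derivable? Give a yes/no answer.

The DP *each senator* is contained in the adjunct clause *before the economist mentored each senator*.
Adjunct clauses are scope islands: a quantifier inside an adjunct cannot raise into the matrix clause.
So *each senator* cannot raise to a position above *a few lawyers*.

No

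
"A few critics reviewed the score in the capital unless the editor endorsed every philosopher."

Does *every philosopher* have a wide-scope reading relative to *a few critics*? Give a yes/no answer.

No

The DP *every philosopher* is contained in the adjunct clause *unless the editor endorsed every philosopher*.
Adjuncts are opaque for quantifier raising; a quantifier in an adjunct stays inside it.
So the wide-scope reading for *every philosopher* is blocked.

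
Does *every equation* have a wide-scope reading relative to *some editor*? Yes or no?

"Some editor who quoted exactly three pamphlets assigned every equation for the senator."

The relative clause *who quoted exactly three pamphlets* modifies *some editor*, but *every equation* is not inside that relative clause — it is an argument of the matrix verb.
Clause-internal QR can adjoin the lower DP above the subject, yielding the inverse reading.

Yes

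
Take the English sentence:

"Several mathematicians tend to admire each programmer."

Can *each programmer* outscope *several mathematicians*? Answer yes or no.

Raising constructions are monoclausal for scope purposes; *each programmer* is not separated from *several mathematicians* by any island.
Clause-internal QR can adjoin the lower DP above the subject, yielding the inverse reading.

Yes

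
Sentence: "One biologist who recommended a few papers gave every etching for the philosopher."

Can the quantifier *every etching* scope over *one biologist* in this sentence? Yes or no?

Yes

Although the sentence contains a relative clause (*who recommended a few papers*), *every etching* is outside it, in the matrix VP.
Nothing blocks QR of the lower DP to a position above the higher one, so inverse scope is available.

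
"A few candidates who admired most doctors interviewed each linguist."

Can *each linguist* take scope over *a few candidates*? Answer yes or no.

Yes

The RC *who admired most doctors* is an island, but *each linguist* is not inside it — it is the matrix object, a clausemate of *a few candidates*.
Since no island is crossed, the inverse ordering is licensed alongside surface scope.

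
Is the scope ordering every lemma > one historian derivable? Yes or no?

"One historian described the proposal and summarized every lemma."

The target quantifier *every lemma* is part of one conjunct of the coordinate structure (*summarized every lemma*).
A quantifier cannot raise out of one conjunct of a coordination across the whole coordinate structure — the CSC applies to QR.
*every lemma* > *one historian* would require crossing that boundary, which is illicit.

No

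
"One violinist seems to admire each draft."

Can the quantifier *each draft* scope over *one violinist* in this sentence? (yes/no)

Yes

Raising constructions are monoclausal for scope purposes; *each draft* is not separated from *one violinist* by any island.
QR within a single clause is free, so the lower quantifier may take scope over the higher one.
The sentence is scopally ambiguous between *one violinist* > *each draft* and *each draft* > *one violinist*.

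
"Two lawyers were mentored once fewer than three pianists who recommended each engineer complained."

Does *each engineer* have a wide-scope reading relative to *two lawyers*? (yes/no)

*each engineer* occurs within the relative clause *who recommended each engineer*, which is itself inside the adjunct *once fewer than three pianists who recommended each engineer complained*.
Two island boundaries intervene — the relative clause and the adjunct. Either alone would block QR.
So *each engineer* cannot raise to a position above *two lawyers*.

No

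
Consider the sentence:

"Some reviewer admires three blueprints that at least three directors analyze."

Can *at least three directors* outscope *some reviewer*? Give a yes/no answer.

No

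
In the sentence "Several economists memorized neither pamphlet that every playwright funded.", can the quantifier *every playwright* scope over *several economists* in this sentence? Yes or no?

The target quantifier *every playwright* is part of the relative clause *that every playwright funded* modifying *neither pamphlet*.
The relative clause forms an island for QR, so the quantifier is confined to the head noun's restrictor.
So *every playwright* cannot raise to a position above *several economists*.

No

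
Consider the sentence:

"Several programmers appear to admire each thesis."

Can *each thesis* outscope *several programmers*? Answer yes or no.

Yes

Raising constructions are monoclausal for scope purposes; *each thesis* is not separated from *several programmers* by any island.
Ordinary QR to a clause-peripheral position gives the wide-scope LF for the lower DP.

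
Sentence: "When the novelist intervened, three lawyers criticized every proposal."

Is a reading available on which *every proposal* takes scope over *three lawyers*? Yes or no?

Yes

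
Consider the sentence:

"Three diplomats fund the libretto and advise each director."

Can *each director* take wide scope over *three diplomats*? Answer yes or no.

No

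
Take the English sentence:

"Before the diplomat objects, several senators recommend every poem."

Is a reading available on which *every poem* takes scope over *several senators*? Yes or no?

Yes

The adjunct clause does not contain *every poem*, which is the matrix object.
No island intervenes, so both surface and inverse scope are derivable.
Both orderings are possible: *several senators* > *every poem* and *every poem* > *several senators*.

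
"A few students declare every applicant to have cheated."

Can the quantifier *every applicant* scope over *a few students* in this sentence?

Yes

*every applicant* is an ECM subject; ECM complements are not islands, and the embedded quantifier may take matrix scope.
Ordinary QR to a clause-peripheral position gives the wide-scope LF for the lower DP.
The sentence is scopally ambiguous between *a few students* > *every applicant* and *every applicant* > *a few students*.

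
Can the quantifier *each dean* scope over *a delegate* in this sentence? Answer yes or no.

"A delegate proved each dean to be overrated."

*each dean* is the subject of an ECM infinitive — the infinitival complement of an ECM verb is not a scope island, so *each dean* can raise into the matrix clause.
QR within a single clause is free, so the lower quantifier may take scope over the higher one.
So *each dean* > *a delegate* is among the available readings.

Yes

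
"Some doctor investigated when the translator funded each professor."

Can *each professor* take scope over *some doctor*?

The DP *each professor* is contained in the embedded question *when the translator funded each professor*.
The wh-island constraint blocks QR out of an embedded interrogative.
So *each professor* cannot raise to a position above *some doctor*.
(Only the surface reading survives: one fixed doctor with respect to all the relevant professors.)

No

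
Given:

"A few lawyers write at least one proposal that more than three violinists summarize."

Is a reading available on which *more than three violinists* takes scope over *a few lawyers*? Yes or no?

*more than three violinists* is embedded in the relative clause *that more than three violinists summarize* modifying *at least one proposal*.
Relative clauses block scope extraction: QR cannot target a position outside the modified NP.
So the wide-scope reading for *more than three violinists* is blocked.

No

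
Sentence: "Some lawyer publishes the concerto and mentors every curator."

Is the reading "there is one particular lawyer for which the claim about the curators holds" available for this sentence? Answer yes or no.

Yes

This is the *some lawyer* > *every curator* reading.
Nothing needs to raise for *some lawyer* > *every curator*, so no island constraint is at stake.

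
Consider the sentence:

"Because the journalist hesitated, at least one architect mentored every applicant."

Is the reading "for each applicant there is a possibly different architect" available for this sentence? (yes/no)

Yes

This is the *every applicant* > *at least one architect* reading.
The adjunct clause does not contain *every applicant*, which is the matrix object.
With no island boundary between them, the object can take inverse scope over the subject via ordinary QR within the clause.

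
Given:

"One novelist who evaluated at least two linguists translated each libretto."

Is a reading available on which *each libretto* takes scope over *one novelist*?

Yes

The relative clause *who evaluated at least two linguists* modifies *one novelist*, but *each libretto* is not inside that relative clause — it is an argument of the matrix verb.
QR within a single clause is free, so the lower quantifier may take scope over the higher one.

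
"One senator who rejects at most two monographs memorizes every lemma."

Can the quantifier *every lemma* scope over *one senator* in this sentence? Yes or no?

*every lemma* sits in the matrix clause, not in the relative clause on *one senator*.
QR within a single clause is free, so the lower quantifier may take scope over the higher one.

Yes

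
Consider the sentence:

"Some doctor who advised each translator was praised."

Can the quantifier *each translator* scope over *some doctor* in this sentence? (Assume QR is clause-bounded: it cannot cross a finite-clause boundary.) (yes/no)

The DP *each translator* is contained in the relative clause *who advised each translator*.
A relative clause is a scope island — quantifier raising cannot cross its boundary.
So *each translator* cannot raise to a position above *some doctor*.

No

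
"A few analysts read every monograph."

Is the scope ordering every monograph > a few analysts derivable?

Yes

Both DPs are arguments of the same predicate; there is no clause or island boundary between them.
Since no island is crossed, the inverse ordering is licensed alongside surface scope.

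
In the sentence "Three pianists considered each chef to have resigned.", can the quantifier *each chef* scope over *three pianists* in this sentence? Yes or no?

Yes

This is an ECM construction: *each chef* is the infinitival subject, Case-marked by the matrix verb, and the infinitive is transparent for QR.
Clause-internal QR can adjoin the lower DP above the subject, yielding the inverse reading.
Both orderings are possible: *three pianists* > *each chef* and *each chef* > *three pianists*.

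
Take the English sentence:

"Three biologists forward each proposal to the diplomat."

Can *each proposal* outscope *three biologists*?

*each proposal* is the matrix object and *three biologists* the matrix subject; the two are clausemates.
Since no island is crossed, the inverse ordering is licensed alongside surface scope.

Yes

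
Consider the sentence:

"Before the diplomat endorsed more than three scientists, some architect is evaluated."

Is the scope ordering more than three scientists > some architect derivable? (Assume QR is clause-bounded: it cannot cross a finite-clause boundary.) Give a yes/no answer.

No

Structurally, *more than three scientists* is inside the adjunct clause *before the diplomat endorsed more than three scientists*.
The adjunct-island constraint bars QR out of an adverbial clause.
*more than three scientists* is confined to the island and cannot take scope over *some architect*.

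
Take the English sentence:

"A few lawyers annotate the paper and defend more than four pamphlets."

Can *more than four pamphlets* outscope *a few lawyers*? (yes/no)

Structurally, *more than four pamphlets* is inside one conjunct of the coordinate structure (*defend more than four pamphlets*).
QR out of a conjunct would have to apply non-ATB, which the CSC forbids.
There is no licit LF on which *more than four pamphlets* c-commands *a few lawyers*.

No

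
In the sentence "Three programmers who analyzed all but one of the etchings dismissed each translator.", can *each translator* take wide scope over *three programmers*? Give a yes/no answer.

Yes

The relative clause *who analyzed all but one of the etchings* modifies *three programmers*, but *each translator* is not inside that relative clause — it is an argument of the matrix verb.
With no island boundary between them, the object can take inverse scope over the subject via ordinary QR within the clause.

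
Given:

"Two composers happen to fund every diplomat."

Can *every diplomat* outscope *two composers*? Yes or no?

Yes

*every diplomat* is inside a raising infinitive, which is transparent to QR (no CP barrier), so it behaves as a matrix argument.
Clause-internal QR can adjoin the lower DP above the subject, yielding the inverse reading.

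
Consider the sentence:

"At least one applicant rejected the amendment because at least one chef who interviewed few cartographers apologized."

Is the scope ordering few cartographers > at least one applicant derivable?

Structurally, *few cartographers* is inside the relative clause *who interviewed few cartographers*, which is itself inside the adjunct *because at least one chef who interviewed few cartographers apologized*.
Two island boundaries intervene — the relative clause and the adjunct. Either alone would block QR.
So *few cartographers* cannot raise to a position above *at least one applicant*.

No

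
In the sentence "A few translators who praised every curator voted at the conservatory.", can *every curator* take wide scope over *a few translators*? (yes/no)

The DP *every curator* is contained in the relative clause *who praised every curator*.
Relative clauses are scope islands: a quantifier cannot QR out of a relative clause to take scope in the matrix clause.
So *every curator* cannot raise to a position above *a few translators*.

No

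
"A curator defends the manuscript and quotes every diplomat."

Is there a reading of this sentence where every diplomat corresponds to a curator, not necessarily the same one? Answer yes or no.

This is the *every diplomat* > *a curator* reading.
*every diplomat* sits inside one conjunct of the coordinate structure (*quotes every diplomat*).
QR out of a conjunct would have to apply non-ATB, which the CSC forbids.
There is no licit LF on which *every diplomat* c-commands *a curator*.
(Only the surface reading survives: one fixed curator with respect to all the relevant diplomats.)

No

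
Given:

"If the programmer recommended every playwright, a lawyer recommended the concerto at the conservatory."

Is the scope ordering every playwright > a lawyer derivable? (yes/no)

No

Structurally, *every playwright* is inside the adjunct clause *if the programmer recommended every playwright*.
Adjuncts are opaque for quantifier raising; a quantifier in an adjunct stays inside it.
The ordering *every playwright* > *a lawyer* is therefore underivable.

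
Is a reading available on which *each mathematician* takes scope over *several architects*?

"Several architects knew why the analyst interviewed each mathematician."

No

Structurally, *each mathematician* is inside the embedded question *why the analyst interviewed each mathematician*.
An indirect question is a wh-island; the filled [Spec,CP] blocks QR across the CP edge.
*each mathematician* is confined to the island and cannot take scope over *several architects*.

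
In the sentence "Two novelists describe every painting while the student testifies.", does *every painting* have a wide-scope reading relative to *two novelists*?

Although there is an adjunct clause, *every painting* is in the main clause, not inside the adjunct.
QR within a single clause is free, so the lower quantifier may take scope over the higher one.

Yes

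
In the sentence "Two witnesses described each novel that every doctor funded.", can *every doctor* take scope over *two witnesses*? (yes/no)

No

*every doctor* is embedded in the relative clause *that every doctor funded* modifying *each novel*.
Relative clauses block scope extraction: QR cannot target a position outside the modified NP.
So the wide-scope reading for *every doctor* is blocked.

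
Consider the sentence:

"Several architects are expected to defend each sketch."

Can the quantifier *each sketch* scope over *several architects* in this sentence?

*each sketch* is the object of the infinitival complement of a raising predicate; raising infinitives are transparent for QR, so the two DPs are in effect clausemates.
Ordinary QR to a clause-peripheral position gives the wide-scope LF for the lower DP.
The sentence is scopally ambiguous between *several architects* > *each sketch* and *each sketch* > *several architects*.

Yes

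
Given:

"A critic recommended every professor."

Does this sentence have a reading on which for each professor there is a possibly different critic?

This is the *every professor* > *a critic* reading.
*a critic* and *every professor* are co-arguments of the matrix verb, with nothing but a clause-internal boundary between them.
Since no island is crossed, the inverse ordering is licensed alongside surface scope.

Yes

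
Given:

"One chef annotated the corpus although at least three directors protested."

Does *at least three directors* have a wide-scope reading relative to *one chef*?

No

*at least three directors* occurs within the adjunct clause *although at least three directors protested*.
Adjunct clauses are scope islands: a quantifier inside an adjunct cannot raise into the matrix clause.
There is no licit LF on which *at least three directors* c-commands *one chef*.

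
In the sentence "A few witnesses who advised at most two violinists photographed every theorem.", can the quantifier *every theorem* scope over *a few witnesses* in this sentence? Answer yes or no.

Yes

Although the sentence contains a relative clause (*who advised at most two violinists*), *every theorem* is outside it, in the matrix VP.
Clause-internal QR can adjoin the lower DP above the subject, yielding the inverse reading.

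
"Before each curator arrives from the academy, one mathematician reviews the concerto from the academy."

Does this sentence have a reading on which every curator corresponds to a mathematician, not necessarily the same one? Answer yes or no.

No

That reading corresponds to *each curator* > *one mathematician*.
The DP *each curator* is contained in the adjunct clause *before each curator arrives from the academy*.
The adjunct-island constraint bars QR out of an adverbial clause.
*each curator* > *one mathematician* would require crossing that boundary, which is illicit.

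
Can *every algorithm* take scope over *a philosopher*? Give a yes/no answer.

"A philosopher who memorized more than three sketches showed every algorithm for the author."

Yes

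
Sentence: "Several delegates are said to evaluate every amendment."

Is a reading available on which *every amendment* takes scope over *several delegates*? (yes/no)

Yes

Raising constructions are monoclausal for scope purposes; *every amendment* is not separated from *several delegates* by any island.
QR within a single clause is free, so the lower quantifier may take scope over the higher one.
So *every amendment* > *several delegates* is among the available readings.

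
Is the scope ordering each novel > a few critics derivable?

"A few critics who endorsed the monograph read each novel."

The RC *who endorsed the monograph* is an island, but *each novel* is not inside it — it is the matrix object, a clausemate of *a few critics*.
No island intervenes, so both surface and inverse scope are derivable.

Yes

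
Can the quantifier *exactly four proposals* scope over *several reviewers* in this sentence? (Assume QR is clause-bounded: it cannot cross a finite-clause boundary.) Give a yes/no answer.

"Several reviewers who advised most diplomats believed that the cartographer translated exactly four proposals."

No

*exactly four proposals* is embedded in the finite complement clause *that the cartographer translated exactly four proposals*.
QR is clause-bounded, so the finite complement is a scope island for the embedded quantifier.
The inverse ordering *exactly four proposals* > *several reviewers* is therefore underivable.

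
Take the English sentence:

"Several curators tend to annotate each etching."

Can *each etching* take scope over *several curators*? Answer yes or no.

Yes

Infinitival complements of raising predicates do not block QR; *each etching* and *several curators* are effectively clausemates.
No island intervenes, so both surface and inverse scope are derivable.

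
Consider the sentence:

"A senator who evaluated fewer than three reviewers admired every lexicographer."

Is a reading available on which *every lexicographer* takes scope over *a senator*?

Although the sentence contains a relative clause (*who evaluated fewer than three reviewers*), *every lexicographer* is outside it, in the matrix VP.
No island intervenes, so both surface and inverse scope are derivable.

Yes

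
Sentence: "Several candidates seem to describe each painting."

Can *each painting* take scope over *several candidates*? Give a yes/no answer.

Yes

Raising constructions are monoclausal for scope purposes; *each painting* is not separated from *several candidates* by any island.
QR within a single clause is free, so the lower quantifier may take scope over the higher one.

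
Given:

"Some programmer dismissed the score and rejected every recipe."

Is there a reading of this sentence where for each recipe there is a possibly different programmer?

No

The paraphrase describes the scope ordering *every recipe* > *some programmer*.
*every recipe* is embedded in one conjunct of the coordinate structure (*rejected every recipe*).
QR out of a conjunct would have to apply non-ATB, which the CSC forbids.
The inverse ordering *every recipe* > *some programmer* is therefore underivable.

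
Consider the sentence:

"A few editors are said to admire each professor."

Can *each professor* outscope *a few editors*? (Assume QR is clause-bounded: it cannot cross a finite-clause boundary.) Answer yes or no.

Yes

Raising constructions are monoclausal for scope purposes; *each professor* is not separated from *a few editors* by any island.
QR within a single clause is free, so the lower quantifier may take scope over the higher one.
Both orderings are possible: *a few editors* > *each professor* and *each professor* > *a few editors*.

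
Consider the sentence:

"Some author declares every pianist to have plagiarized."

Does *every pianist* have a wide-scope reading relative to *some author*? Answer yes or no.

Yes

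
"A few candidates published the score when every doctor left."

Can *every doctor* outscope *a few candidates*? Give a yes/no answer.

No

*every doctor* occurs within the adjunct clause *when every doctor left*.
Adjuncts are opaque for quantifier raising; a quantifier in an adjunct stays inside it.
*every doctor* is confined to the island and cannot take scope over *a few candidates*.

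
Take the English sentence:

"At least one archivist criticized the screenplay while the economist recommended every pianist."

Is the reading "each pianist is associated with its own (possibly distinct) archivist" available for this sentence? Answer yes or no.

No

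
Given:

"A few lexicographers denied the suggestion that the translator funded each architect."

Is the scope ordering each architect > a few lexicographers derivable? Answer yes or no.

The DP *each architect* is contained in the complex NP *the suggestion that the translator funded each architect*.
Since the clause is the complement of a nominal head, the CNPC blocks scope extraction.
There is no licit LF on which *each architect* c-commands *a few lexicographers*.

No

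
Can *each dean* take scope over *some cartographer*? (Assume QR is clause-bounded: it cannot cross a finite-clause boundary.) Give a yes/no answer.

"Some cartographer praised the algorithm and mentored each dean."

The DP *each dean* is contained in one conjunct of the coordinate structure (*mentored each dean*).
The Coordinate Structure Constraint blocks movement (including QR) out of a single conjunct.
So the wide-scope reading for *each dean* is blocked.

No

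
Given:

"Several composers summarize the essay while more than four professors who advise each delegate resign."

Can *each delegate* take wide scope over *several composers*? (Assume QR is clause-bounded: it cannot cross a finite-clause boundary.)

No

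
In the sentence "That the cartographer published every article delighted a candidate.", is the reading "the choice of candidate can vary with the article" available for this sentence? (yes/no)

That reading corresponds to *every article* > *a candidate*.
*every article* sits inside the sentential subject *that the cartographer published every article*.
Clausal subjects are scope islands; QR from inside the subject into the matrix is barred.
There is no licit LF on which *every article* c-commands *a candidate*.

No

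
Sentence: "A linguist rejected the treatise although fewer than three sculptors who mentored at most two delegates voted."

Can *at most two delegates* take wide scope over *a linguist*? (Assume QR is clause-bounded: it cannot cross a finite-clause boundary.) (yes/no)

No

*at most two delegates* is embedded in the relative clause *who mentored at most two delegates*, which is itself inside the adjunct *although fewer than three sculptors who mentored at most two delegates voted*.
The quantifier would have to escape first the RC and then the adjunct — two independent island violations.
The inverse ordering *at most two delegates* > *a linguist* is therefore underivable.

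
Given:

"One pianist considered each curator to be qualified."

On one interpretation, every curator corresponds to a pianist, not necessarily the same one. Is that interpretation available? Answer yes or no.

The paraphrase describes the scope ordering *each curator* > *one pianist*.
*each curator* is the subject of an ECM infinitive — the infinitival complement of an ECM verb is not a scope island, so *each curator* can raise into the matrix clause.
Clause-internal QR can adjoin the lower DP above the subject, yielding the inverse reading.

Yes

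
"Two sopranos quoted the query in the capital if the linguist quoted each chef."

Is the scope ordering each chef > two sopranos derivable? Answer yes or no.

The target quantifier *each chef* is part of the adjunct clause *if the linguist quoted each chef*.
Scope out of an adjunct clause is unavailable: QR respects the adjunct-island constraint.
So *each chef* cannot raise high enough to outscope *two sopranos*; only the surface ordering *two sopranos* > *each chef* is available.

No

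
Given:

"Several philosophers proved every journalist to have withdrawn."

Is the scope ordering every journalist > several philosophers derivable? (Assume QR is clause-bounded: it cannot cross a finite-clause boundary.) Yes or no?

*every journalist* is the subject of an ECM infinitive — the infinitival complement of an ECM verb is not a scope island, so *every journalist* can raise into the matrix clause.
QR within a single clause is free, so the lower quantifier may take scope over the higher one.

Yes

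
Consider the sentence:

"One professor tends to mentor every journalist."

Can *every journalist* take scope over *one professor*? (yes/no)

Yes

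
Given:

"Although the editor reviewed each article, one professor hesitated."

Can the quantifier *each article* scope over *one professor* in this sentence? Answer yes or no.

The target quantifier *each article* is part of the adjunct clause *although the editor reviewed each article*.
Since the clause is an adjunct (not a complement), the Adjunct Condition blocks QR across its edge.
The ordering *each article* > *one professor* is therefore underivable.

No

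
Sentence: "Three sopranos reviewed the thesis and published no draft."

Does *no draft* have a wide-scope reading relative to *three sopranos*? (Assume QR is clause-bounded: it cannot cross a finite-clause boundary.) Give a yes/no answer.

No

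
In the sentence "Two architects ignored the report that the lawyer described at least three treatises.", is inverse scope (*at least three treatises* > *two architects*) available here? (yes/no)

No

The DP *at least three treatises* is contained in the complex NP *the report that the lawyer described at least three treatises*.
A that-clause complement to a noun is an island; QR cannot cross the NP boundary.
*at least three treatises* is confined to the island and cannot take scope over *two architects*.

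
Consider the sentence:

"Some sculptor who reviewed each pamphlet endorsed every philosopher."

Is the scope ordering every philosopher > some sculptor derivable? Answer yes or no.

The RC *who reviewed each pamphlet* is an island, but *every philosopher* is not inside it — it is the matrix object, a clausemate of *some sculptor*.
Ordinary QR to a clause-peripheral position gives the wide-scope LF for the lower DP.

Yes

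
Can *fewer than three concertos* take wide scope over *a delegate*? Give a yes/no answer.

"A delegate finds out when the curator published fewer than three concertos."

No

The DP *fewer than three concertos* is contained in the embedded question *when the curator published fewer than three concertos*.
Embedded questions are wh-islands: a quantifier inside an indirect question cannot QR into the matrix clause.
The inverse ordering *fewer than three concertos* > *a delegate* is therefore underivable.
(Only the surface reading survives: one fixed delegate with respect to all the relevant concertos.)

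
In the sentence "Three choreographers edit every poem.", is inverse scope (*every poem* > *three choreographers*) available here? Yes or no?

Yes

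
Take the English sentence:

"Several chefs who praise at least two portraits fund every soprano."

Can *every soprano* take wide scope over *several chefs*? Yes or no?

Yes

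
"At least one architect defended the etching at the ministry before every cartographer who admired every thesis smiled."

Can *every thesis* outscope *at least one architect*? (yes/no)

*every thesis* sits inside the relative clause *who admired every thesis*, which is itself inside the adjunct *before every cartographer who admired every thesis smiled*.
Nested islands: the RC island is itself inside an adjunct island, so wide scope is doubly excluded.
*every thesis* > *at least one architect* would require crossing that boundary, which is illicit.

No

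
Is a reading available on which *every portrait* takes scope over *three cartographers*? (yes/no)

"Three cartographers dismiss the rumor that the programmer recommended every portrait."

No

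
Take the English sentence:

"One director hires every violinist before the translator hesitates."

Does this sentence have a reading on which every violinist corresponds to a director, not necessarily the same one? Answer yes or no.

The described interpretation is the *every violinist* > *one director* scoping.
Although there is an adjunct clause, *every violinist* is in the main clause, not inside the adjunct.
Nothing blocks QR of the lower DP to a position above the higher one, so inverse scope is available.
So *every violinist* > *one director* is among the available readings.

Yes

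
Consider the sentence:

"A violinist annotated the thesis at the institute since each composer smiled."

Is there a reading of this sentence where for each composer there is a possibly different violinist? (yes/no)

The described interpretation is the *each composer* > *a violinist* scoping.
The DP *each composer* is contained in the adjunct clause *since each composer smiled*.
Adjunct clauses are scope islands: a quantifier inside an adjunct cannot raise into the matrix clause.
*each composer* > *a violinist* would require crossing that boundary, which is illicit.

No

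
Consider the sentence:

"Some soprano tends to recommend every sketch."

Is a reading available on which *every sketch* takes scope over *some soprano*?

Infinitival complements of raising predicates do not block QR; *every sketch* and *some soprano* are effectively clausemates.
Clause-internal QR can adjoin the lower DP above the subject, yielding the inverse reading.

Yes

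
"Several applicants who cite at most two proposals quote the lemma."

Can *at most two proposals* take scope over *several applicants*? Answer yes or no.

No

The target quantifier *at most two proposals* is part of the relative clause *who cite at most two proposals*.
Relative clauses block scope extraction: QR cannot target a position outside the modified NP.
There is no licit LF on which *at most two proposals* c-commands *several applicants*.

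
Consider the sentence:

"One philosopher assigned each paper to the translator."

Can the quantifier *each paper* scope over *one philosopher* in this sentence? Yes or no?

Yes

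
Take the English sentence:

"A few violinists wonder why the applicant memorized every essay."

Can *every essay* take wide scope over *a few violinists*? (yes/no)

No

The DP *every essay* is contained in the embedded question *why the applicant memorized every essay*.
An indirect question is a wh-island; the filled [Spec,CP] blocks QR across the CP edge.
So the wide-scope reading for *every essay* is blocked.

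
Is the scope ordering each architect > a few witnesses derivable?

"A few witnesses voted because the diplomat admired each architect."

*each architect* sits inside the adjunct clause *because the diplomat admired each architect*.
Adjunct clauses are scope islands: a quantifier inside an adjunct cannot raise into the matrix clause.
*each architect* > *a few witnesses* would require crossing that boundary, which is illicit.

No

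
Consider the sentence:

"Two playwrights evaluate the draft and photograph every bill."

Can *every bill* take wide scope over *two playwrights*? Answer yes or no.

*every bill* sits inside one conjunct of the coordinate structure (*photograph every bill*).
Coordinate structures are islands for non-across-the-board movement, QR included.
So *every bill* cannot raise to a position above *two playwrights*.

No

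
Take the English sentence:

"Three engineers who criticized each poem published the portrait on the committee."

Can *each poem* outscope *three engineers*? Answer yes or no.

*each poem* sits inside the relative clause *who criticized each poem*.
Relative clauses are scope islands: a quantifier cannot QR out of a relative clause to take scope in the matrix clause.
Hence only narrow scope for *each poem* (under *three engineers*) survives.

No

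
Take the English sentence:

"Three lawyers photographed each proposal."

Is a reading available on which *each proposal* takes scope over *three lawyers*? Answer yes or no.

Yes

*each proposal* and *three lawyers* are in the same minimal clause.
Clause-internal QR can adjoin the lower DP above the subject, yielding the inverse reading.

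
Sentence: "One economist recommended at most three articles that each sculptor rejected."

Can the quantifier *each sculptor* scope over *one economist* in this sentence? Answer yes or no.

No

The target quantifier *each sculptor* is part of the relative clause *that each sculptor rejected* modifying *at most three articles*.
Relative clauses block scope extraction: QR cannot target a position outside the modified NP.
There is no licit LF on which *each sculptor* c-commands *one economist*.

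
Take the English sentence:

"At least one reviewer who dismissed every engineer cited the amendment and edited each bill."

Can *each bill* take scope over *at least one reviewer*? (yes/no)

No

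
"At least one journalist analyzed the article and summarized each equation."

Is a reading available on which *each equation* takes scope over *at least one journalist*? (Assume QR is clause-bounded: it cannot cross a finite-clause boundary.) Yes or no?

No

The DP *each equation* is contained in one conjunct of the coordinate structure (*summarized each equation*).
The Coordinate Structure Constraint blocks movement (including QR) out of a single conjunct.
So *each equation* cannot raise to a position above *at least one journalist*.
(Only the surface reading survives: one fixed journalist with respect to all the relevant equations.)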